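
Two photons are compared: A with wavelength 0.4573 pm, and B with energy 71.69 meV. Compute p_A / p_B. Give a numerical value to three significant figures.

3.78 × 10^7

p_A = 1.449 × 10^-21 kg·m/s (from wavelength = 0.4573 pm, via p = h/λ).
p_B = 3.831 × 10^-29 kg·m/s (from energy = 71.69 meV, via p = E/c).
Ratio = 1.449 × 10^-21 / 3.831 × 10^-29 = 3.78 × 10^7.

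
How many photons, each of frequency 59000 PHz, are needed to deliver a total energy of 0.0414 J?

1.06e12 photons

Per-photon energy: E = 3.909e-14 J (from frequency = 59000 PHz).
N = E_total / E_photon = 0.0414 J / 3.909e-14 J = 1.06e12.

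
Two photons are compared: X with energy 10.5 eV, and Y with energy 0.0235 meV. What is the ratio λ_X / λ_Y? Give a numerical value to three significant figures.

2.24e-6

λ_X = 1.181e-7 m (from energy = 10.5 eV, via λ = hc/E).
λ_Y = 0.05276 m (from energy = 0.0235 meV, via λ = hc/E).
Ratio = 1.181e-7 / 0.05276 = 2.24e-6.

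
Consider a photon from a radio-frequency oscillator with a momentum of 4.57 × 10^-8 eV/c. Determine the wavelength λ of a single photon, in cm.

Take h = 6.62607015 × 10^-34 J·s, c = 2.99792458 × 10^8 m/s, 1 eV = 1.602176634 × 10^-19 J.
First convert: p = 4.57 × 10^-8 eV/c = 2.4423 × 10^-35 kg·m/s.
Apply λ = h/p: λ = 27.13 m.
Converting to cm: λ = 2713 cm ≈ 2710 cm.

2710 cm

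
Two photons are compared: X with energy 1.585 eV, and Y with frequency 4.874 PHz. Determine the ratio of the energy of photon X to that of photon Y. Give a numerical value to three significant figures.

0.0786

E_X = 2.539e-19 J (from energy = 1.585 eV, via E given directly).
E_Y = 3.230e-18 J (from frequency = 4.874 PHz, via E = hf).
Ratio = 2.539e-19 / 3.230e-18 = 0.0786.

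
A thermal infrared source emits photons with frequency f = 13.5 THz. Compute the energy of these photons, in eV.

First convert: f = 13.5 THz = 1.35e13 Hz.
Since E = hf for a photon, E = 8.945e-21 J.
Converting to eV: E = 0.05583 eV ≈ 0.0558 eV.

0.0558 eV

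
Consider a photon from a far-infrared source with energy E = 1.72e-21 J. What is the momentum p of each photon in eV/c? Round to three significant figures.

The photon relation is p = E/c, giving p = 5.737e-30 kg·m/s.
Converting to eV/c: p = 0.01074 eV/c ≈ 0.0107 eV/c.

0.0107 eV/c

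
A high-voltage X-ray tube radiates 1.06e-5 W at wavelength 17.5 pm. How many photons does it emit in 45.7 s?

4.27e10 photons

Total energy: E_total = P·t = 1.06e-5 × 45.7 = 4.844e-4 J.
Per-photon energy: E = 1.135e-14 J.
N = E_total / E_photon = 4.27e10.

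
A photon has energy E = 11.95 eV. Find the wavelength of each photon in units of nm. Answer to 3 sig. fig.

104 nm

Take h = 6.62607015e-34 J·s, c = 2.99792458e8 m/s, 1 eV = 1.602176634e-19 J.
Convert to SI: E = 11.95 eV = 1.9146e-18 J.
Apply λ = hc/E: λ = 1.038e-7 m.
Converting to nm: λ = 103.8 nm ≈ 104 nm.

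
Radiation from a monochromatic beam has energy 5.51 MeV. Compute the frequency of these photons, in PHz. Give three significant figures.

1.33 × 10^6 PHz

In SI units: E = 5.51 MeV = 8.8280 × 10^-13 J.
Apply f = E/h: f = 1.332 × 10^21 Hz.
Converting to PHz: f = 1.332 × 10^6 PHz ≈ 1.33 × 10^6 PHz.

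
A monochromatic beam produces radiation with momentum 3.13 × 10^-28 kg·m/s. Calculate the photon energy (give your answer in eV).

The photon relation is E = pc, giving E = 9.384 × 10^-20 J.
Converting to eV: E = 0.5857 eV ≈ 0.586 eV.

0.586 eV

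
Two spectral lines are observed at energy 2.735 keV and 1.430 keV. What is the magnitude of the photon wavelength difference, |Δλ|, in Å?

Using λ = hc/E: λ₁ = 4.5332 × 10^-10 m, λ₂ = 8.6702 × 10^-10 m.
|Δλ| = |4.5332 × 10^-10 − 8.6702 × 10^-10| = 4.14 × 10^-10 m = 4.14 Å.

4.14 Å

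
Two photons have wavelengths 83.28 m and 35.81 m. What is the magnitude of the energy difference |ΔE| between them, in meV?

1.97 × 10^-5 meV

Using E = hc/λ: E₁ = 2.3853 × 10^-27 J, E₂ = 5.5472 × 10^-27 J.
|ΔE| = |2.3853 × 10^-27 − 5.5472 × 10^-27| = 3.16 × 10^-27 J = 1.97 × 10^-5 meV.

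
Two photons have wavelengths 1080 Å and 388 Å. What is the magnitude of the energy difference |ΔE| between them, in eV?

Using E = hc/λ: E₁ = 1.839·10^-18 J, E₂ = 5.120·10^-18 J.
|ΔE| = |1.839·10^-18 − 5.120·10^-18| = 3.28·10^-18 J = 20.5 eV.

20.5 eV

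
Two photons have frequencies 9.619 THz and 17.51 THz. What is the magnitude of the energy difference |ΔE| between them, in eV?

Using E = hf: E₁ = 6.3736e-21 J, E₂ = 1.1602e-20 J.
|ΔE| = |6.3736e-21 − 1.1602e-20| = 5.23e-21 J = 0.0326 eV.

0.0326 eV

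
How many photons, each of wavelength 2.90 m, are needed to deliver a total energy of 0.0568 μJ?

Per-photon energy: E = 6.850 × 10^-26 J (from wavelength = 2.90 m).
N = E_total / E_photon = 5.68 × 10^-8 J / 6.850 × 10^-26 J = 8.29 × 10^17.

8.29 × 10^17 photons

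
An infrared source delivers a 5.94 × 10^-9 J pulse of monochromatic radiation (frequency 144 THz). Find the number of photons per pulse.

6.23 × 10^10 photons

Per-photon energy: E = 9.542 × 10^-20 J (from frequency = 144 THz).
N = E_total / E_photon = 5.94 × 10^-9 J / 9.542 × 10^-20 J = 6.23 × 10^10.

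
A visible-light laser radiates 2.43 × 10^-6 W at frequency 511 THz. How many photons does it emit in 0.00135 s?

Total energy: E_total = P·t = 2.43 × 10^-6 × 0.00135 = 3.281 × 10^-9 J.
Per-photon energy: E = 3.386 × 10^-19 J.
N = E_total / E_photon = 9.69 × 10^9.

9.69 × 10^9 photons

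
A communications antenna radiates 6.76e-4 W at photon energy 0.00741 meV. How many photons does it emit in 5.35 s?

Total energy: E_total = P·t = 6.76e-4 × 5.35 = 0.003617 J.
Per-photon energy: E = 1.187e-24 J.
N = E_total / E_photon = 3.05e21.

3.05e21 photons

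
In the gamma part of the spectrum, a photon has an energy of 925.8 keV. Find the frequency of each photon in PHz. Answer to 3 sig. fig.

Take h = 6.62607015 × 10^-34 J·s, 1 eV = 1.602176634 × 10^-19 J.
First convert: E = 925.8 keV = 1.4833 × 10^-13 J.
The photon relation is f = E/h, giving f = 2.239 × 10^20 Hz.
Converting to PHz: f = 223900 PHz ≈ 2.24 × 10^5 PHz.

2.24 × 10^5 PHz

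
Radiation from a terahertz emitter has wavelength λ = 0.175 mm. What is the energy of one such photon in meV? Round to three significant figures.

7.08 meV

In SI units: λ = 0.175 mm = 1.75e-4 m.
The photon relation is E = hc/λ, giving E = 1.135e-21 J.
Converting to meV: E = 7.085 meV ≈ 7.08 meV.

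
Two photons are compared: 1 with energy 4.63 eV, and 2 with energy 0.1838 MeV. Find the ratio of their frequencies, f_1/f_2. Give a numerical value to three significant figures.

f_1 = 1.120·10^15 Hz (from energy = 4.63 eV, via f = E/h).
f_2 = 4.444·10^19 Hz (from energy = 0.1838 MeV, via f = E/h).
Ratio = 1.120·10^15 / 4.444·10^19 = 2.52·10^-5.

2.52·10^-5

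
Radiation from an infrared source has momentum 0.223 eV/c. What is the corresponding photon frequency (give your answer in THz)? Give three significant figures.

Convert to SI: p = 0.223 eV/c = 1.1918·10^-28 kg·m/s.
The photon relation is f = pc/h, giving f = 5.392·10^13 Hz.
Converting to THz: f = 53.92 THz ≈ 53.9 THz.

53.9 THz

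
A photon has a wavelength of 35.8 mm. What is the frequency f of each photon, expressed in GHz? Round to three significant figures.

Convert to SI: λ = 35.8 mm = 0.0358 m.
For a photon f = c/λ, so f = 8.374 × 10^9 Hz.
Converting to GHz: f = 8.374 GHz ≈ 8.37 GHz.

8.37 GHz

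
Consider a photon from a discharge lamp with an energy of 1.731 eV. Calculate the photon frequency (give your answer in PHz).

0.419 PHz

First convert: E = 1.731 eV = 2.7734e-19 J.
For a photon f = E/h, so f = 4.186e14 Hz.
Converting to PHz: f = 0.4186 PHz ≈ 0.419 PHz.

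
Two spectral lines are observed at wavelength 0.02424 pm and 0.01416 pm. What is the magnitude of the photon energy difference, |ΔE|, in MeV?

Using E = hc/λ: E₁ = 8.1949e-12 J, E₂ = 1.4029e-11 J.
|ΔE| = |8.1949e-12 − 1.4029e-11| = 5.83e-12 J = 36.4 MeV.

36.4 MeV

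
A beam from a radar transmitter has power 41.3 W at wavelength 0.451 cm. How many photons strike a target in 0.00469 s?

4.40 × 10^21 photons

Total energy: E_total = P·t = 41.3 × 0.00469 = 0.1937 J.
Per-photon energy: E = 4.405 × 10^-23 J.
N = E_total / E_photon = 4.40 × 10^21.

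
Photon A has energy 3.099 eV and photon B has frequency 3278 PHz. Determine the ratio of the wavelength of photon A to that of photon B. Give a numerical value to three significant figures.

λ_A = 4.001 × 10^-7 m (from energy = 3.099 eV, via λ = hc/E).
λ_B = 9.146 × 10^-11 m (from frequency = 3278 PHz, via λ = c/f).
Ratio = 4.001 × 10^-7 / 9.146 × 10^-11 = 4370.

4370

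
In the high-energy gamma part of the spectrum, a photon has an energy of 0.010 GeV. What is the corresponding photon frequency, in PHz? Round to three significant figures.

First convert: E = 0.010 GeV = 1.6022 × 10^-12 J.
Since f = E/h for a photon, f = 2.418 × 10^21 Hz.
Converting to PHz: f = 2.418 × 10^6 PHz ≈ 2.42 × 10^6 PHz.

2.42 × 10^6 PHz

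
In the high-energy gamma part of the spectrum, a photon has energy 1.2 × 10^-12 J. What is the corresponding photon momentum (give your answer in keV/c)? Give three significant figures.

7490 keV/c

Take c = 2.99792458 × 10^8 m/s, 1 eV = 1.602176634 × 10^-19 J.
For a photon p = E/c, so p = 4.003 × 10^-21 kg·m/s.
Converting to keV/c: p = 7490 keV/c ≈ 7490 keV/c.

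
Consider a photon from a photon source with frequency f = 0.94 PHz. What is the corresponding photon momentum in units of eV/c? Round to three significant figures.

Convert to SI: f = 0.94 PHz = 9.4e14 Hz.
The photon relation is p = hf/c, giving p = 2.078e-27 kg·m/s.
Converting to eV/c: p = 3.888 eV/c ≈ 3.89 eV/c.

3.89 eV/c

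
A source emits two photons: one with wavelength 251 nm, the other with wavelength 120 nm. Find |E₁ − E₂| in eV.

Using E = hc/λ: E₁ = 7.914e-19 J, E₂ = 1.655e-18 J.
|ΔE| = |7.914e-19 − 1.655e-18| = 8.64e-19 J = 5.39 eV.

5.39 eV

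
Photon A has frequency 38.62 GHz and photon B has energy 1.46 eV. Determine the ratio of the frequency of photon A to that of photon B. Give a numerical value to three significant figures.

f_A = 3.862e10 Hz (from frequency = 38.62 GHz, via f given directly).
f_B = 3.530e14 Hz (from energy = 1.46 eV, via f = E/h).
Ratio = 3.862e10 / 3.530e14 = 1.09e-4.

1.09e-4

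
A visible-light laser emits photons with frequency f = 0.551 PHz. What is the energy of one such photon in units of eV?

In SI units: f = 0.551 PHz = 5.51 × 10^14 Hz.
Apply E = hf: E = 3.651 × 10^-19 J.
Converting to eV: E = 2.279 eV ≈ 2.28 eV.

2.28 eV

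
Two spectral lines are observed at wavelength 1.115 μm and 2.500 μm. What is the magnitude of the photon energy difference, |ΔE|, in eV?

0.616 eV

Using E = hc/λ: E₁ = 1.7816e-19 J, E₂ = 7.9458e-20 J.
|ΔE| = |1.7816e-19 − 7.9458e-20| = 9.87e-20 J = 0.616 eV.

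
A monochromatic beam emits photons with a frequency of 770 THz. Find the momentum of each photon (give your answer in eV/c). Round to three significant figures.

Convert to SI: f = 770 THz = 7.7 × 10^14 Hz.
Since p = hf/c for a photon, p = 1.702 × 10^-27 kg·m/s.
Converting to eV/c: p = 3.184 eV/c ≈ 3.18 eV/c.

3.18 eV/c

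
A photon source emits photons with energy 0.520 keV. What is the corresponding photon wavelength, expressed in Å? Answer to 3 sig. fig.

23.8 Å

(h = 6.62607015e-34 J·s, c = 2.99792458e8 m/s, 1 eV = 1.602176634e-19 J.)
In SI units: E = 0.520 keV = 8.3313e-17 J.
For a photon λ = hc/E, so λ = 2.384e-9 m.
Converting to Å: λ = 23.84 Å ≈ 23.8 Å.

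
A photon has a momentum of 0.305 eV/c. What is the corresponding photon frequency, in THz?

Use h = 6.62607015e-34 J·s, c = 2.99792458e8 m/s, 1 eV = 1.602176634e-19 J.
In SI units: p = 0.305 eV/c = 1.6300e-28 kg·m/s.
Apply f = pc/h: f = 7.375e13 Hz.
Converting to THz: f = 73.75 THz ≈ 73.7 THz.

73.7 THz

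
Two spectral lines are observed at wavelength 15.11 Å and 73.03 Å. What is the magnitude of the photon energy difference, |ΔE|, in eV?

Using E = hc/λ: E₁ = 1.3147·10^-16 J, E₂ = 2.7200·10^-17 J.
|ΔE| = |1.3147·10^-16 − 2.7200·10^-17| = 1.04·10^-16 J = 651 eV.

651 eV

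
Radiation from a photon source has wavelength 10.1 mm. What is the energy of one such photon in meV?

Take h = 6.62607015 × 10^-34 J·s, c = 2.99792458 × 10^8 m/s, 1 eV = 1.602176634 × 10^-19 J.
Convert to SI: λ = 10.1 mm = 0.0101 m.
Since E = hc/λ for a photon, E = 1.967 × 10^-23 J.
Converting to meV: E = 0.1228 meV ≈ 0.123 meV.

0.123 meV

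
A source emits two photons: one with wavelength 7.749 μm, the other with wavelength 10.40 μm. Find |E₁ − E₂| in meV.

40.8 meV

Using E = hc/λ: E₁ = 2.5635 × 10^-20 J, E₂ = 1.9100 × 10^-20 J.
|ΔE| = |2.5635 × 10^-20 − 1.9100 × 10^-20| = 6.53 × 10^-21 J = 40.8 meV.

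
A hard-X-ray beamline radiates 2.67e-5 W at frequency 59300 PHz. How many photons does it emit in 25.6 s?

1.74e10 photons

Total energy: E_total = P·t = 2.67e-5 × 25.6 = 6.835e-4 J.
Per-photon energy: E = 3.929e-14 J.
N = E_total / E_photon = 1.74e10.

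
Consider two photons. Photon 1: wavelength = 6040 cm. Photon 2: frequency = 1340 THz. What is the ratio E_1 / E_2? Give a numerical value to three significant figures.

E_1 = 3.289e-27 J (from wavelength = 6040 cm, via E = hc/λ).
E_2 = 8.879e-19 J (from frequency = 1340 THz, via E = hf).
Ratio = 3.289e-27 / 8.879e-19 = 3.70e-9.

3.70e-9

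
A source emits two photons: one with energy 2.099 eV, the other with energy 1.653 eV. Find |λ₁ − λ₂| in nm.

159 nm

Using λ = hc/E: λ₁ = 5.9068e-7 m, λ₂ = 7.5006e-7 m.
|Δλ| = |5.9068e-7 − 7.5006e-7| = 1.59e-7 m = 159 nm.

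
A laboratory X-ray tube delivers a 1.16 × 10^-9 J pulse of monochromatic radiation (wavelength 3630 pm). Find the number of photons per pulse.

2.12 × 10^7 photons

Per-photon energy: E = 5.472 × 10^-17 J (from wavelength = 3630 pm).
N = E_total / E_photon = 1.16 × 10^-9 J / 5.472 × 10^-17 J = 2.12 × 10^7.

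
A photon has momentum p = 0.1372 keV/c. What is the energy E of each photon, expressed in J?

Convert to SI: p = 0.1372 keV/c = 7.3324e-26 kg·m/s.
Since E = pc for a photon, E = 2.198e-17 J.
So E ≈ 2.20e-17 J.

2.20e-17 J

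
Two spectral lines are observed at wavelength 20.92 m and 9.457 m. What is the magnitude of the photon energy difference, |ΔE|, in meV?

7.18 × 10^-5 meV

Using E = hc/λ: E₁ = 9.4954 × 10^-27 J, E₂ = 2.1005 × 10^-26 J.
|ΔE| = |9.4954 × 10^-27 − 2.1005 × 10^-26| = 1.15 × 10^-26 J = 7.18 × 10^-5 meV.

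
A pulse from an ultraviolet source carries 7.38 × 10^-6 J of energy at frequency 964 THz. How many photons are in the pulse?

1.16 × 10^13 photons

Per-photon energy: E = 6.388 × 10^-19 J (from frequency = 964 THz).
N = E_total / E_photon = 7.38 × 10^-6 J / 6.388 × 10^-19 J = 1.16 × 10^13.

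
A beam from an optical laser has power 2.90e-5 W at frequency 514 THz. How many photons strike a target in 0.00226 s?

Total energy: E_total = P·t = 2.90e-5 × 0.00226 = 6.554e-8 J.
Per-photon energy: E = 3.406e-19 J.
N = E_total / E_photon = 1.92e11.

1.92e11 photons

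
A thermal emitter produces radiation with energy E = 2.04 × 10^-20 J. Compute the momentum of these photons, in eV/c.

Use c = 2.99792458 × 10^8 m/s, 1 eV = 1.602176634 × 10^-19 J.
The photon relation is p = E/c, giving p = 6.805 × 10^-29 kg·m/s.
Converting to eV/c: p = 0.1273 eV/c ≈ 0.127 eV/c.

0.127 eV/c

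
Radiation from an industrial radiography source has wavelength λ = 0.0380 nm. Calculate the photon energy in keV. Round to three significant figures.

32.6 keV

Use h = 6.62607015e-34 J·s, c = 2.99792458e8 m/s, 1 eV = 1.602176634e-19 J.
First convert: λ = 0.0380 nm = 3.80e-11 m.
Apply E = hc/λ: E = 5.227e-15 J.
Converting to keV: E = 32.63 keV ≈ 32.6 keV.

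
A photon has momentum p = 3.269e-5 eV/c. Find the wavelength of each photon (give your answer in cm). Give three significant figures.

3.79 cm

First convert: p = 3.269e-5 eV/c = 1.7470e-32 kg·m/s.
The photon relation is λ = h/p, giving λ = 0.03793 m.
Converting to cm: λ = 3.793 cm ≈ 3.79 cm.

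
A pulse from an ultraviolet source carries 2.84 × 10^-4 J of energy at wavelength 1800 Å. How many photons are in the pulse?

2.57 × 10^14 photons

Per-photon energy: E = 1.104 × 10^-18 J (from wavelength = 1800 Å).
N = E_total / E_photon = 2.84 × 10^-4 J / 1.104 × 10^-18 J = 2.57 × 10^14.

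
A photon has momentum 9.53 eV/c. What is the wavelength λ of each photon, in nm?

130 nm

In SI units: p = 9.53 eV/c = 5.0931e-27 kg·m/s.
For a photon λ = h/p, so λ = 1.301e-7 m.
Converting to nm: λ = 130.1 nm ≈ 130 nm.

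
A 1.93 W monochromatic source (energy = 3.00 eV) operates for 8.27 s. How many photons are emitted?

Total energy: E_total = P·t = 1.93 × 8.27 = 15.96 J.
Per-photon energy: E = 4.807 × 10^-19 J.
N = E_total / E_photon = 3.32 × 10^19.

3.32 × 10^19 photons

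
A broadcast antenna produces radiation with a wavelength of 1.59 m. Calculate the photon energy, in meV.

Take h = 6.62607015e-34 J·s, c = 2.99792458e8 m/s, 1 eV = 1.602176634e-19 J.
Apply E = hc/λ: E = 1.249e-25 J.
Converting to meV: E = 7.798e-4 meV ≈ 7.80e-4 meV.

7.80e-4 meV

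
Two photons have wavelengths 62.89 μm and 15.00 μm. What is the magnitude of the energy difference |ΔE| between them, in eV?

Using E = hc/λ: E₁ = 3.1586e-21 J, E₂ = 1.3243e-20 J.
|ΔE| = |3.1586e-21 − 1.3243e-20| = 1.01e-20 J = 0.0629 eV.

0.0629 eV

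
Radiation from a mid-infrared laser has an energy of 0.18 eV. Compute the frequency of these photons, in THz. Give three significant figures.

43.5 THz

(h = 6.62607015e-34 J·s, 1 eV = 1.602176634e-19 J.)
First convert: E = 0.18 eV = 2.8839e-20 J.
The photon relation is f = E/h, giving f = 4.352e13 Hz.
Converting to THz: f = 43.52 THz ≈ 43.5 THz.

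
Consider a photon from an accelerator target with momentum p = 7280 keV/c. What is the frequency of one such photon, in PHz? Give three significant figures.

1.76·10^6 PHz

First convert: p = 7280 keV/c = 3.8906·10^-21 kg·m/s.
Apply f = pc/h: f = 1.760·10^21 Hz.
Converting to PHz: f = 1.760·10^6 PHz ≈ 1.76·10^6 PHz.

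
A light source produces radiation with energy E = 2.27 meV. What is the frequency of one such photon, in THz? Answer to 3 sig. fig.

In SI units: E = 2.27 meV = 3.6369 × 10^-22 J.
The photon relation is f = E/h, giving f = 5.489 × 10^11 Hz.
Converting to THz: f = 0.5489 THz ≈ 0.549 THz.

0.549 THz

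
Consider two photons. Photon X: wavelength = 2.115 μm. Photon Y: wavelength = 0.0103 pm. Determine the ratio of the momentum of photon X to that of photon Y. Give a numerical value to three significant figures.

p_X = 3.133·10^-28 kg·m/s (from wavelength = 2.115 μm, via p = h/λ).
p_Y = 6.433·10^-20 kg·m/s (from wavelength = 0.0103 pm, via p = h/λ).
Ratio = 3.133·10^-28 / 6.433·10^-20 = 4.87·10^-9.

4.87·10^-9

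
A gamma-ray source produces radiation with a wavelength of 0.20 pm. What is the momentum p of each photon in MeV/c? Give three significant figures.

6.20 MeV/c

(h = 6.62607015e-34 J·s, c = 2.99792458e8 m/s, 1 eV = 1.602176634e-19 J.)
In SI units: λ = 0.20 pm = 2.0e-13 m.
For a photon p = h/λ, so p = 3.313e-21 kg·m/s.
Converting to MeV/c: p = 6.199 MeV/c ≈ 6.20 MeV/c.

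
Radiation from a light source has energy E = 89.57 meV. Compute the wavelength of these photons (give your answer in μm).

13.8 μm

(h = 6.62607015e-34 J·s, c = 2.99792458e8 m/s, 1 eV = 1.602176634e-19 J.)
First convert: E = 89.57 meV = 1.4351e-20 J.
Apply λ = hc/E: λ = 1.384e-5 m.
Converting to μm: λ = 13.84 μm ≈ 13.8 μm.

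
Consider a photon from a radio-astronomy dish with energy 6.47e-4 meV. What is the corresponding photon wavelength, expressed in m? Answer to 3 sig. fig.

(h = 6.62607015e-34 J·s, c = 2.99792458e8 m/s, 1 eV = 1.602176634e-19 J.)
First convert: E = 6.47e-4 meV = 1.0366e-25 J.
Since λ = hc/E for a photon, λ = 1.916 m.
So λ ≈ 1.92 m.

1.92 m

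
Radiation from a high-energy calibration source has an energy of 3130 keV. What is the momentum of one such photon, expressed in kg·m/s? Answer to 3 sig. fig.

1.67·10^-21 kg·m/s

Use c = 2.99792458·10^8 m/s, 1 eV = 1.602176634·10^-19 J.
Convert to SI: E = 3130 keV = 5.0148·10^-13 J.
Apply p = E/c: p = 1.673·10^-21 kg·m/s.
So p ≈ 1.67·10^-21 kg·m/s.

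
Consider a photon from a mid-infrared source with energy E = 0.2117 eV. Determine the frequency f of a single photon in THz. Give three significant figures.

Use h = 6.62607015·10^-34 J·s, 1 eV = 1.602176634·10^-19 J.
In SI units: E = 0.2117 eV = 3.3918·10^-20 J.
For a photon f = E/h, so f = 5.119·10^13 Hz.
Converting to THz: f = 51.19 THz ≈ 51.2 THz.

51.2 THz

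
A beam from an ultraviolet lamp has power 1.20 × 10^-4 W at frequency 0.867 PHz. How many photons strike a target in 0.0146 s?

3.05 × 10^12 photons

Total energy: E_total = P·t = 1.20 × 10^-4 × 0.0146 = 1.752 × 10^-6 J.
Per-photon energy: E = 5.745 × 10^-19 J.
N = E_total / E_photon = 3.05 × 10^12.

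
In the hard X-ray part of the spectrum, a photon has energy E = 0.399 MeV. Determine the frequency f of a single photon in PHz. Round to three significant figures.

(h = 6.62607015 × 10^-34 J·s, 1 eV = 1.602176634 × 10^-19 J.)
First convert: E = 0.399 MeV = 6.3927 × 10^-14 J.
The photon relation is f = E/h, giving f = 9.648 × 10^19 Hz.
Converting to PHz: f = 96480 PHz ≈ 9.65 × 10^4 PHz.

9.65 × 10^4 PHz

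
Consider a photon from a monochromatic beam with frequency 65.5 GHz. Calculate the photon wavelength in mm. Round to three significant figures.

4.58 mm

Convert to SI: f = 65.5 GHz = 6.55 × 10^10 Hz.
The photon relation is λ = c/f, giving λ = 0.004577 m.
Converting to mm: λ = 4.577 mm ≈ 4.58 mm.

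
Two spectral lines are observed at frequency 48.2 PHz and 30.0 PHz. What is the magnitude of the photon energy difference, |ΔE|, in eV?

Using E = hf: E₁ = 3.194e-17 J, E₂ = 1.988e-17 J.
|ΔE| = |3.194e-17 − 1.988e-17| = 1.21e-17 J = 75.3 eV.

75.3 eV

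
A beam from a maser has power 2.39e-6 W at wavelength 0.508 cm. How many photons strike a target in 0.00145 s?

Total energy: E_total = P·t = 2.39e-6 × 0.00145 = 3.465e-9 J.
Per-photon energy: E = 3.910e-23 J.
N = E_total / E_photon = 8.86e13.

8.86e13 photons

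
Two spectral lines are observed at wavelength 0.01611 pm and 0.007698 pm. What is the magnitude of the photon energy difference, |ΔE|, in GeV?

0.0841 GeV

Using E = hc/λ: E₁ = 1.2331·10^-11 J, E₂ = 2.5805·10^-11 J.
|ΔE| = |1.2331·10^-11 − 2.5805·10^-11| = 1.35·10^-11 J = 0.0841 GeV.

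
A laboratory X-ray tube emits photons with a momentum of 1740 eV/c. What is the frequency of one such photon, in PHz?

First convert: p = 1740 eV/c = 9.2991e-25 kg·m/s.
For a photon f = pc/h, so f = 4.207e17 Hz.
Converting to PHz: f = 420.7 PHz ≈ 421 PHz.

421 PHz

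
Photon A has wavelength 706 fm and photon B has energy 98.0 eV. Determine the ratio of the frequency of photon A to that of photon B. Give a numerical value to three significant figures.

1.79 × 10^4

f_A = 4.246 × 10^20 Hz (from wavelength = 706 fm, via f = c/λ).
f_B = 2.370 × 10^16 Hz (from energy = 98.0 eV, via f = E/h).
Ratio = 4.246 × 10^20 / 2.370 × 10^16 = 1.79 × 10^4.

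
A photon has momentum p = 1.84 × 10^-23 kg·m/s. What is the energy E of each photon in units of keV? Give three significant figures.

34.4 keV

Use c = 2.99792458 × 10^8 m/s, 1 eV = 1.602176634 × 10^-19 J.
For a photon E = pc, so E = 5.516 × 10^-15 J.
Converting to keV: E = 34.43 keV ≈ 34.4 keV.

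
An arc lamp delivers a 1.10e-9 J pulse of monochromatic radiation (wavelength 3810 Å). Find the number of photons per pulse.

Per-photon energy: E = 5.214e-19 J (from wavelength = 3810 Å).
N = E_total / E_photon = 1.10e-9 J / 5.214e-19 J = 2.11e9.

2.11e9 photons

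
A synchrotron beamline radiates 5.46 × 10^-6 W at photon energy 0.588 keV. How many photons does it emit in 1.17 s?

6.78 × 10^10 photons

Total energy: E_total = P·t = 5.46 × 10^-6 × 1.17 = 6.388 × 10^-6 J.
Per-photon energy: E = 9.421 × 10^-17 J.
N = E_total / E_photon = 6.78 × 10^10.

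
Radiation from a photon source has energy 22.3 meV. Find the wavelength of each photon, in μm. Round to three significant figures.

55.6 μm

Convert to SI: E = 22.3 meV = 3.5729 × 10^-21 J.
Since λ = hc/E for a photon, λ = 5.560 × 10^-5 m.
Converting to μm: λ = 55.60 μm ≈ 55.6 μm.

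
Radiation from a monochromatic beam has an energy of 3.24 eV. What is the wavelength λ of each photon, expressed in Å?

Use h = 6.62607015e-34 J·s, c = 2.99792458e8 m/s, 1 eV = 1.602176634e-19 J.
First convert: E = 3.24 eV = 5.1911e-19 J.
Since λ = hc/E for a photon, λ = 3.827e-7 m.
Converting to Å: λ = 3827 Å ≈ 3830 Å.

3830 Å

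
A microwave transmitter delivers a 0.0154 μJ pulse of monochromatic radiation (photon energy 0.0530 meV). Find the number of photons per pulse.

Per-photon energy: E = 8.492e-24 J (from energy = 0.0530 meV).
N = E_total / E_photon = 1.54e-8 J / 8.492e-24 J = 1.81e15.

1.81e15 photons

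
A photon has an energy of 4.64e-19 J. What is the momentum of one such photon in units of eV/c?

2.90 eV/c

Use c = 2.99792458e8 m/s, 1 eV = 1.602176634e-19 J.
The photon relation is p = E/c, giving p = 1.548e-27 kg·m/s.
Converting to eV/c: p = 2.896 eV/c ≈ 2.90 eV/c.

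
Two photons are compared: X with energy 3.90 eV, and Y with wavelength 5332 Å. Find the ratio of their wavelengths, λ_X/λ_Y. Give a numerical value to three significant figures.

0.596

λ_X = 3.179 × 10^-7 m (from energy = 3.90 eV, via λ = hc/E).
λ_Y = 5.332 × 10^-7 m (from wavelength = 5332 Å, via λ given directly).
Ratio = 3.179 × 10^-7 / 5.332 × 10^-7 = 0.596.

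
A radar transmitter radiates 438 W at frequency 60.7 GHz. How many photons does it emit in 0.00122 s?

Total energy: E_total = P·t = 438 × 0.00122 = 0.5344 J.
Per-photon energy: E = 4.022 × 10^-23 J.
N = E_total / E_photon = 1.33 × 10^22.

1.33 × 10^22 photons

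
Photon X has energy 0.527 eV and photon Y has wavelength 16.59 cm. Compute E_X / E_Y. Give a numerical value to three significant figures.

7.05e4

E_X = 8.443e-20 J (from energy = 0.527 eV, via E given directly).
E_Y = 1.197e-24 J (from wavelength = 16.59 cm, via E = hc/λ).
Ratio = 8.443e-20 / 1.197e-24 = 7.05e4.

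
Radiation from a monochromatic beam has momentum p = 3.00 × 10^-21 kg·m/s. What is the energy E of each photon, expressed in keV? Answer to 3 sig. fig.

(c = 2.99792458 × 10^8 m/s, 1 eV = 1.602176634 × 10^-19 J.)
Since E = pc for a photon, E = 8.994 × 10^-13 J.
Converting to keV: E = 5613 keV ≈ 5610 keV.

5610 keV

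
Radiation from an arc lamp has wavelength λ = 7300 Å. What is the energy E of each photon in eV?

1.70 eV

Convert to SI: λ = 7300 Å = 7.30e-7 m.
For a photon E = hc/λ, so E = 2.721e-19 J.
Converting to eV: E = 1.698 eV ≈ 1.70 eV.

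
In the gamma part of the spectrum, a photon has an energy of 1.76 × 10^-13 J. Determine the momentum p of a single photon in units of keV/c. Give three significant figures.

1100 keV/c

(c = 2.99792458 × 10^8 m/s, 1 eV = 1.602176634 × 10^-19 J.)
Apply p = E/c: p = 5.871 × 10^-22 kg·m/s.
Converting to keV/c: p = 1099 keV/c ≈ 1100 keV/c.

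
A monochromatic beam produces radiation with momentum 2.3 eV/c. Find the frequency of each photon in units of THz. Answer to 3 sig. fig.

(h = 6.62607015 × 10^-34 J·s, c = 2.99792458 × 10^8 m/s, 1 eV = 1.602176634 × 10^-19 J.)
Convert to SI: p = 2.3 eV/c = 1.2292 × 10^-27 kg·m/s.
Since f = pc/h for a photon, f = 5.561 × 10^14 Hz.
Converting to THz: f = 556.1 THz ≈ 556 THz.

556 THz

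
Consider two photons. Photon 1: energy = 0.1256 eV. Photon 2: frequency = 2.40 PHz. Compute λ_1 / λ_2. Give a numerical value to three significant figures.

λ_1 = 9.871 × 10^-6 m (from energy = 0.1256 eV, via λ = hc/E).
λ_2 = 1.249 × 10^-7 m (from frequency = 2.40 PHz, via λ = c/f).
Ratio = 9.871 × 10^-6 / 1.249 × 10^-7 = 79.0.

79.0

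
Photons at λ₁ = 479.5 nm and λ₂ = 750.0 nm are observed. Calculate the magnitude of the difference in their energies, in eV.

0.933 eV

Using E = hc/λ: E₁ = 4.1427·10^-19 J, E₂ = 2.6486·10^-19 J.
|ΔE| = |4.1427·10^-19 − 2.6486·10^-19| = 1.49·10^-19 J = 0.933 eV.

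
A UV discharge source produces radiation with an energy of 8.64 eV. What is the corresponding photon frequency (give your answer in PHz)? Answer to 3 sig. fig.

2.09 PHz

Take h = 6.62607015 × 10^-34 J·s, 1 eV = 1.602176634 × 10^-19 J.
First convert: E = 8.64 eV = 1.3843 × 10^-18 J.
The photon relation is f = E/h, giving f = 2.089 × 10^15 Hz.
Converting to PHz: f = 2.089 PHz ≈ 2.09 PHz.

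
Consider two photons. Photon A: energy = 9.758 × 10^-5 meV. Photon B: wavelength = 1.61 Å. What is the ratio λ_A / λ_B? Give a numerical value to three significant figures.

λ_A = 12.71 m (from energy = 9.758 × 10^-5 meV, via λ = hc/E).
λ_B = 1.610 × 10^-10 m (from wavelength = 1.61 Å, via λ given directly).
Ratio = 12.71 / 1.610 × 10^-10 = 7.89 × 10^10.

7.89 × 10^10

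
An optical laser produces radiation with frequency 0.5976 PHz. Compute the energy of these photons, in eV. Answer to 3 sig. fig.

First convert: f = 0.5976 PHz = 5.976 × 10^14 Hz.
The photon relation is E = hf, giving E = 3.960 × 10^-19 J.
Converting to eV: E = 2.471 eV ≈ 2.47 eV.

2.47 eV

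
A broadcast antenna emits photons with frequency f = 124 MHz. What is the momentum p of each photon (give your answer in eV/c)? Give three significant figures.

Convert to SI: f = 124 MHz = 1.24e8 Hz.
The photon relation is p = hf/c, giving p = 2.741e-34 kg·m/s.
Converting to eV/c: p = 5.128e-7 eV/c ≈ 5.13e-7 eV/c.

5.13e-7 eV/c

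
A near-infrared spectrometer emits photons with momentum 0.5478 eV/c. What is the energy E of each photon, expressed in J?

8.78e-20 J

Convert to SI: p = 0.5478 eV/c = 2.9276e-28 kg·m/s.
The photon relation is E = pc, giving E = 8.777e-20 J.
So E ≈ 8.78e-20 J.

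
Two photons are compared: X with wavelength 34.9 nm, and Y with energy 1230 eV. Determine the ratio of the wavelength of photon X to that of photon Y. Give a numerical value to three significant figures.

34.6

λ_X = 3.490 × 10^-8 m (from wavelength = 34.9 nm, via λ given directly).
λ_Y = 1.008 × 10^-9 m (from energy = 1230 eV, via λ = hc/E).
Ratio = 3.490 × 10^-8 / 1.008 × 10^-9 = 34.6.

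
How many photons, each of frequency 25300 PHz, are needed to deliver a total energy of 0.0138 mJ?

8.23e8 photons

Per-photon energy: E = 1.676e-14 J (from frequency = 25300 PHz).
N = E_total / E_photon = 1.38e-5 J / 1.676e-14 J = 8.23e8.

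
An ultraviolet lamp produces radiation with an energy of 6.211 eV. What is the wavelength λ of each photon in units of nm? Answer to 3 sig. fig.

(h = 6.62607015e-34 J·s, c = 2.99792458e8 m/s, 1 eV = 1.602176634e-19 J.)
Convert to SI: E = 6.211 eV = 9.9511e-19 J.
Since λ = hc/E for a photon, λ = 1.996e-7 m.
Converting to nm: λ = 199.6 nm ≈ 200 nm.

200 nm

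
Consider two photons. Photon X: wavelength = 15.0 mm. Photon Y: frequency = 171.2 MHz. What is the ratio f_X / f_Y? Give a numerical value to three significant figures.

f_X = 1.999·10^10 Hz (from wavelength = 15.0 mm, via f = c/λ).
f_Y = 1.712·10^8 Hz (from frequency = 171.2 MHz, via f given directly).
Ratio = 1.999·10^10 / 1.712·10^8 = 117.

117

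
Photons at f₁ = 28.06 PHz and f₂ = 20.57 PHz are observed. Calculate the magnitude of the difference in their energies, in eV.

Using E = hf: E₁ = 1.8593 × 10^-17 J, E₂ = 1.3630 × 10^-17 J.
|ΔE| = |1.8593 × 10^-17 − 1.3630 × 10^-17| = 4.96 × 10^-18 J = 31.0 eV.

31.0 eV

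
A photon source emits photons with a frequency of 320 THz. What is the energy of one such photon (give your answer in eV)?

1.32 eV

Take h = 6.62607015e-34 J·s, 1 eV = 1.602176634e-19 J.
First convert: f = 320 THz = 3.20e14 Hz.
Since E = hf for a photon, E = 2.120e-19 J.
Converting to eV: E = 1.323 eV ≈ 1.32 eV.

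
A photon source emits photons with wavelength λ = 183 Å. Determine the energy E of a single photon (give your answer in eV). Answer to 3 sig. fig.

67.8 eV

Convert to SI: λ = 183 Å = 1.83e-8 m.
The photon relation is E = hc/λ, giving E = 1.085e-17 J.
Converting to eV: E = 67.75 eV ≈ 67.8 eV.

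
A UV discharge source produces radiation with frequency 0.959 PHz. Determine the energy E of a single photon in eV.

Take h = 6.62607015e-34 J·s, 1 eV = 1.602176634e-19 J.
In SI units: f = 0.959 PHz = 9.59e14 Hz.
Since E = hf for a photon, E = 6.354e-19 J.
Converting to eV: E = 3.966 eV ≈ 3.97 eV.

3.97 eV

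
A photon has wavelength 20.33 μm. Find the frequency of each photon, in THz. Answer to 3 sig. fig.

Take c = 2.99792458 × 10^8 m/s.
In SI units: λ = 20.33 μm = 2.033 × 10^-5 m.
The photon relation is f = c/λ, giving f = 1.475 × 10^13 Hz.
Converting to THz: f = 14.75 THz ≈ 14.7 THz.

14.7 THz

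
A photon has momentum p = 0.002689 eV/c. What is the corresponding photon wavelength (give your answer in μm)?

(h = 6.62607015 × 10^-34 J·s, c = 2.99792458 × 10^8 m/s, 1 eV = 1.602176634 × 10^-19 J.)
In SI units: p = 0.002689 eV/c = 1.4371 × 10^-30 kg·m/s.
Apply λ = h/p: λ = 4.611 × 10^-4 m.
Converting to μm: λ = 461.1 μm ≈ 461 μm.

461 μm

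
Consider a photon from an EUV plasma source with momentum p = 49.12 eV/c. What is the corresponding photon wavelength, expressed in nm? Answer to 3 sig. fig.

25.2 nm

Use h = 6.62607015e-34 J·s, c = 2.99792458e8 m/s, 1 eV = 1.602176634e-19 J.
Convert to SI: p = 49.12 eV/c = 2.6251e-26 kg·m/s.
For a photon λ = h/p, so λ = 2.524e-8 m.
Converting to nm: λ = 25.24 nm ≈ 25.2 nm.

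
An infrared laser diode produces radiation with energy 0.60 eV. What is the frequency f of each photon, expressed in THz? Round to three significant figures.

145 THz

Take h = 6.62607015e-34 J·s, 1 eV = 1.602176634e-19 J.
Convert to SI: E = 0.60 eV = 9.6131e-20 J.
The photon relation is f = E/h, giving f = 1.451e14 Hz.
Converting to THz: f = 145.1 THz ≈ 145 THz.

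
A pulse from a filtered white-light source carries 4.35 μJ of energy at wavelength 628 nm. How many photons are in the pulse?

1.38e13 photons

Per-photon energy: E = 3.163e-19 J (from wavelength = 628 nm).
N = E_total / E_photon = 4.35e-6 J / 3.163e-19 J = 1.38e13.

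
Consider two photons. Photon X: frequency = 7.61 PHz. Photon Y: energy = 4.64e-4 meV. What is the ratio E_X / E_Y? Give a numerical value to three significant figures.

E_X = 5.042e-18 J (from frequency = 7.61 PHz, via E = hf).
E_Y = 7.434e-26 J (from energy = 4.64e-4 meV, via E given directly).
Ratio = 5.042e-18 / 7.434e-26 = 6.78e7.

6.78e7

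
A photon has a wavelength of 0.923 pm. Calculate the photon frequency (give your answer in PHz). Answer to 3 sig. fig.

Take c = 2.99792458e8 m/s.
Convert to SI: λ = 0.923 pm = 9.23e-13 m.
The photon relation is f = c/λ, giving f = 3.248e20 Hz.
Converting to PHz: f = 324800 PHz ≈ 3.25e5 PHz.

3.25e5 PHz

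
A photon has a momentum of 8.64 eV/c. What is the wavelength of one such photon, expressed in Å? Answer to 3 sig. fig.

1440 Å

Use h = 6.62607015 × 10^-34 J·s, c = 2.99792458 × 10^8 m/s, 1 eV = 1.602176634 × 10^-19 J.
Convert to SI: p = 8.64 eV/c = 4.6175 × 10^-27 kg·m/s.
The photon relation is λ = h/p, giving λ = 1.435 × 10^-7 m.
Converting to Å: λ = 1435 Å ≈ 1440 Å.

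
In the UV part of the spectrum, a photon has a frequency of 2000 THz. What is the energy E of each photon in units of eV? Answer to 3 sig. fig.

In SI units: f = 2000 THz = 2.0 × 10^15 Hz.
The photon relation is E = hf, giving E = 1.325 × 10^-18 J.
Converting to eV: E = 8.271 eV ≈ 8.27 eV.

8.27 eV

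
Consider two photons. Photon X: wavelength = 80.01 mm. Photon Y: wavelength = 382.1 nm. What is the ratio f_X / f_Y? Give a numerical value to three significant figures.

4.78 × 10^-6

f_X = 3.747 × 10^9 Hz (from wavelength = 80.01 mm, via f = c/λ).
f_Y = 7.846 × 10^14 Hz (from wavelength = 382.1 nm, via f = c/λ).
Ratio = 3.747 × 10^9 / 7.846 × 10^14 = 4.78 × 10^-6.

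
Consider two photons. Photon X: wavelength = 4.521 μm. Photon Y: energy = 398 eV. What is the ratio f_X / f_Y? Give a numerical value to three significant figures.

f_X = 6.631e13 Hz (from wavelength = 4.521 μm, via f = c/λ).
f_Y = 9.624e16 Hz (from energy = 398 eV, via f = E/h).
Ratio = 6.631e13 / 9.624e16 = 6.89e-4.

6.89e-4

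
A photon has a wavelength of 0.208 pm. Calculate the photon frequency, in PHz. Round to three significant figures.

Use c = 2.99792458 × 10^8 m/s.
In SI units: λ = 0.208 pm = 2.08 × 10^-13 m.
For a photon f = c/λ, so f = 1.441 × 10^21 Hz.
Converting to PHz: f = 1.441 × 10^6 PHz ≈ 1.44 × 10^6 PHz.

1.44 × 10^6 PHz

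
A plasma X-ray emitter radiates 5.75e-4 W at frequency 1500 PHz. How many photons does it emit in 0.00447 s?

2.59e9 photons

Total energy: E_total = P·t = 5.75e-4 × 0.00447 = 2.570e-6 J.
Per-photon energy: E = 9.939e-16 J.
N = E_total / E_photon = 2.59e9.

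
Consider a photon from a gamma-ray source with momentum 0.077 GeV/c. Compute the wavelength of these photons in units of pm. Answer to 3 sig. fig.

Convert to SI: p = 0.077 GeV/c = 4.1151e-20 kg·m/s.
For a photon λ = h/p, so λ = 1.610e-14 m.
Converting to pm: λ = 0.01610 pm ≈ 0.0161 pm.

0.0161 pm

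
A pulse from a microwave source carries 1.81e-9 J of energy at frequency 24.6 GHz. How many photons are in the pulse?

Per-photon energy: E = 1.630e-23 J (from frequency = 24.6 GHz).
N = E_total / E_photon = 1.81e-9 J / 1.630e-23 J = 1.11e14.

1.11e14 photons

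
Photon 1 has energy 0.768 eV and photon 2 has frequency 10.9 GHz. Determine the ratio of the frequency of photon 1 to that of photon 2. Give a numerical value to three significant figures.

1.70·10^4

f_1 = 1.857·10^14 Hz (from energy = 0.768 eV, via f = E/h).
f_2 = 1.090·10^10 Hz (from frequency = 10.9 GHz, via f given directly).
Ratio = 1.857·10^14 / 1.090·10^10 = 1.70·10^4.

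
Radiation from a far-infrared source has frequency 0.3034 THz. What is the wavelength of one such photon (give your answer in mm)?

(c = 2.99792458 × 10^8 m/s.)
In SI units: f = 0.3034 THz = 3.034 × 10^11 Hz.
The photon relation is λ = c/f, giving λ = 9.881 × 10^-4 m.
Converting to mm: λ = 0.9881 mm ≈ 0.988 mm.

0.988 mm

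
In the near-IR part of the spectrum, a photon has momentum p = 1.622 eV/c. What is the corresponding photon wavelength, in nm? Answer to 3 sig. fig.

(h = 6.62607015·10^-34 J·s, c = 2.99792458·10^8 m/s, 1 eV = 1.602176634·10^-19 J.)
In SI units: p = 1.622 eV/c = 8.6684·10^-28 kg·m/s.
For a photon λ = h/p, so λ = 7.644·10^-7 m.
Converting to nm: λ = 764.4 nm ≈ 764 nm.

764 nm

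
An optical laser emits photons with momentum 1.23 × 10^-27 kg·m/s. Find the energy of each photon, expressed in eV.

Take c = 2.99792458 × 10^8 m/s, 1 eV = 1.602176634 × 10^-19 J.
For a photon E = pc, so E = 3.687 × 10^-19 J.
Converting to eV: E = 2.302 eV ≈ 2.30 eV.

2.30 eV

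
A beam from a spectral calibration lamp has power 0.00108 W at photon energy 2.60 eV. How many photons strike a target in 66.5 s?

Total energy: E_total = P·t = 0.00108 × 66.5 = 0.07182 J.
Per-photon energy: E = 4.166e-19 J.
N = E_total / E_photon = 1.72e17.

1.72e17 photons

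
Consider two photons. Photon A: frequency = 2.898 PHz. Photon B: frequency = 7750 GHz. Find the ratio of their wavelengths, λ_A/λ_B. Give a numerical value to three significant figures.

2.67e-3

λ_A = 1.034e-7 m (from frequency = 2.898 PHz, via λ = c/f).
λ_B = 3.868e-5 m (from frequency = 7750 GHz, via λ = c/f).
Ratio = 1.034e-7 / 3.868e-5 = 2.67e-3.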